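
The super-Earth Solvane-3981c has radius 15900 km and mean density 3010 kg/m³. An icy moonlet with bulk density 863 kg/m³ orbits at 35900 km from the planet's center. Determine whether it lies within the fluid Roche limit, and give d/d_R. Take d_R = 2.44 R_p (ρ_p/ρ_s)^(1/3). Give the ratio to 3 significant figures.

d_R = 2.44 × (15900 km) × (3010/863)^(1/3) = 58840 km
d/d_R = (35900) / (58840) = 0.610
Since d/d_R < 1, the body is inside the Roche limit.

inside; d/d_R ≈ 0.610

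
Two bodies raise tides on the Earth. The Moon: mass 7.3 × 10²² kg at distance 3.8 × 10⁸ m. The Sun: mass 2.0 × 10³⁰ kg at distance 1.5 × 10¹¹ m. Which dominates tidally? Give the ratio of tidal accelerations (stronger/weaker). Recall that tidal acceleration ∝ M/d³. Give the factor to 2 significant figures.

The tide-raising term goes as M/d³ (the gradient of a 1/d² field).
The Moon: (7.3 × 10²²) / (3.8 × 10⁸)³ = 1.330 × 10⁻³
The Sun: (2.0 × 10³⁰) / (1.5 × 10¹¹)³ = 5.926 × 10⁻⁴
Ratio (larger/smaller) = 2.2

The Moon, by a factor of ≈ 2.2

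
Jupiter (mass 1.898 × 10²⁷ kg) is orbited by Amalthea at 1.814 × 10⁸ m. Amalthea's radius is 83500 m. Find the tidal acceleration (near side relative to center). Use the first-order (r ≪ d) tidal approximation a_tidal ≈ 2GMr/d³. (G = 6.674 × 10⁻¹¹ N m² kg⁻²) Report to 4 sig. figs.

3.544 × 10⁻³ m/s²

a_tidal = 2GMr/d³
        = 2 × (6.674 × 10⁻¹¹) × (1.898 × 10²⁷) × (83500) / (1.814 × 10⁸)³
        = 3.544 × 10⁻³ m/s²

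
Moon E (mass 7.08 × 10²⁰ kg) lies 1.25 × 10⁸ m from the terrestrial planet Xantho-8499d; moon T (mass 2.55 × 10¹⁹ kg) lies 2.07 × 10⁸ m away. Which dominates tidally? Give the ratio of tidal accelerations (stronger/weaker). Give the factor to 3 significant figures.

The tide-raising term goes as M/d³ (the gradient of a 1/d² field).
Moon E: (7.08 × 10²⁰) / (1.25 × 10⁸)³ = 3.625 × 10⁻⁴
Moon T: (2.55 × 10¹⁹) / (2.07 × 10⁸)³ = 2.875 × 10⁻⁶
Ratio (larger/smaller) = 126

Moon E, by a factor of ≈ 126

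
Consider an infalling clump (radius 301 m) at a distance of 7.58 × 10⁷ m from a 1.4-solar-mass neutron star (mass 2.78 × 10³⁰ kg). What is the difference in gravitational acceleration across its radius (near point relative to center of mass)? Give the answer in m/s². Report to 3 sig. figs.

2.56 × 10⁻¹ m/s²

Δg = 2GMr/d³
   = 2 × (6.674 × 10⁻¹¹) × (2.78 × 10³⁰) × (301) / (7.58 × 10⁷)³
   = 2.56 × 10⁻¹ m/s²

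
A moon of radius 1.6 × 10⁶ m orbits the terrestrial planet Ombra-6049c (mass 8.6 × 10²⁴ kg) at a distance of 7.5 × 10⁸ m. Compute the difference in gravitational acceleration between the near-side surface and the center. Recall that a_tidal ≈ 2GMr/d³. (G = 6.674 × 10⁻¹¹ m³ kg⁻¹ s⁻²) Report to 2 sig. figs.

4.4 × 10⁻⁶ m/s²

Since r ≪ d, expand the inverse-square field across one radius to get the leading 2GMr/d³ term.
a_tidal = 2GMr/d³
        = 2 × (6.674 × 10⁻¹¹) × (8.6 × 10²⁴) × (1.6 × 10⁶) / (7.5 × 10⁸)³
        = 4.4 × 10⁻⁶ m/s²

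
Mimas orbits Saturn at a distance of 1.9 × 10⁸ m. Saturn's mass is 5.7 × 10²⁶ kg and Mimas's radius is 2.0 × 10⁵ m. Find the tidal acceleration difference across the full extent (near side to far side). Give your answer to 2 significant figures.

Δa = 4GMr/d³
   = 4 × (6.674 × 10⁻¹¹) × (5.7 × 10²⁶) × (2.0 × 10⁵) / (1.9 × 10⁸)³
   = 4.4 × 10⁻³ m/s²

4.4 × 10⁻³ m/s²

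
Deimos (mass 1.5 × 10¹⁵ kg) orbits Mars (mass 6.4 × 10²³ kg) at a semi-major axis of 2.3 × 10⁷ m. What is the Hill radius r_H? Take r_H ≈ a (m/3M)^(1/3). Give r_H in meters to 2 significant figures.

2.1 × 10⁴ m

r_H ≈ a (m/3M)^(1/3)
    = (2.3 × 10⁷) × (1.5 × 10¹⁵ / (3 × 6.4 × 10²³))^(1/3)
    = 2.1 × 10⁴ m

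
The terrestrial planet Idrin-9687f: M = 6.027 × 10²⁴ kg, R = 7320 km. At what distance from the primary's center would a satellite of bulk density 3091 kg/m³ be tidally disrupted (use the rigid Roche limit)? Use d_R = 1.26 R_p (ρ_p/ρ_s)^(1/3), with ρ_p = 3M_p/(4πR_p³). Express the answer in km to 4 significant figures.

ρ_p = 3M_p/(4πR_p³) = 3 × (6.027 × 10²⁴) / (4π × (7.320 × 10⁶ m)³) = 3668 kg/m³
d_R = 1.26 × 7320 km × (3668/3091)^(1/3)
    = 9765 km

9765 km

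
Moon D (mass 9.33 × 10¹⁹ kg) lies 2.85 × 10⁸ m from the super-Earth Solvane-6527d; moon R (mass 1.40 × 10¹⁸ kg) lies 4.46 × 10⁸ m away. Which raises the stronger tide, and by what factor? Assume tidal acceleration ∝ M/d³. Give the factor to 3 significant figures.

Moon D, by a factor of ≈ 255

Tidal acceleration ∝ M/d³, so compare M/d³ for each.
Moon D: (9.33 × 10¹⁹) / (2.85 × 10⁸)³ = 4.030 × 10⁻⁶
Moon R: (1.40 × 10¹⁸) / (4.46 × 10⁸)³ = 1.578 × 10⁻⁸
Ratio (larger/smaller) = 255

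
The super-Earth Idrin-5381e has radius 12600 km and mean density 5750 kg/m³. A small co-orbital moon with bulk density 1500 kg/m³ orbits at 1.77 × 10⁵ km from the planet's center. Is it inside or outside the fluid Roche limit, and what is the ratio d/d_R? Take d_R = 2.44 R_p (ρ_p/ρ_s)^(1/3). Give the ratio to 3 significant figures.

outside; d/d_R ≈ 3.68

d_R = 2.44 × (12600 km) × (5750/1500)^(1/3) = 48120 km
d/d_R = (1.77 × 10⁵) / (48120) = 3.68
Since d/d_R > 1, the body is outside the Roche limit.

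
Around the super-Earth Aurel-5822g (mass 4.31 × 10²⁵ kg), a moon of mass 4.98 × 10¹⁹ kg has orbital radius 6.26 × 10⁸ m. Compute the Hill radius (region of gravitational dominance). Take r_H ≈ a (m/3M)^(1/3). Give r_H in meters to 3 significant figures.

r_H ≈ a (m/3M)^(1/3)
    = (6.26 × 10⁸) × (4.98 × 10¹⁹ / (3 × 4.31 × 10²⁵))^(1/3)
    = 4.55 × 10⁶ m

4.55 × 10⁶ m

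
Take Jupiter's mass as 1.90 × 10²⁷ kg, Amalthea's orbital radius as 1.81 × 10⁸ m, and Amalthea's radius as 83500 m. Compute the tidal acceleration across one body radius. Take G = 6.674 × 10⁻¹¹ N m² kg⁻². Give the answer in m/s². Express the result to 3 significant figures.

3.57 × 10⁻³ m/s²

The tidal stretch is the gradient of GM/d² times the body's extent r, hence the 1/d³ dependence.
a_tidal = 2GMr/d³
        = 2 × (6.674 × 10⁻¹¹) × (1.90 × 10²⁷) × (83500) / (1.81 × 10⁸)³
        = 3.57 × 10⁻³ m/s²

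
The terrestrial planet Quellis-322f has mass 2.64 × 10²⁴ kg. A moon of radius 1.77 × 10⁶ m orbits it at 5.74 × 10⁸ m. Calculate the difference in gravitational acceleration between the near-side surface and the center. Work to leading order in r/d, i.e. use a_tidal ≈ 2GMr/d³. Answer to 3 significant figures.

Δg = 2GMr/d³
   = 2 × (6.674 × 10⁻¹¹) × (2.64 × 10²⁴) × (1.77 × 10⁶) / (5.74 × 10⁸)³
   = 3.30 × 10⁻⁶ m/s²

3.30 × 10⁻⁶ m/s²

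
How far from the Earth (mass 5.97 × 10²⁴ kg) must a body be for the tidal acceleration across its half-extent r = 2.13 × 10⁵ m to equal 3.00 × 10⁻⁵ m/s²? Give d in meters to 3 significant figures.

1.78 × 10⁸ m

2GMr/d³ = a_tidal  ⇒  d = (2GMr / a_tidal)^(1/3)
d = (2 × 6.674×10⁻¹¹ × (5.97 × 10²⁴) × (2.13 × 10⁵) / (3.00 × 10⁻⁵))^(1/3)
  = 1.78 × 10⁸ m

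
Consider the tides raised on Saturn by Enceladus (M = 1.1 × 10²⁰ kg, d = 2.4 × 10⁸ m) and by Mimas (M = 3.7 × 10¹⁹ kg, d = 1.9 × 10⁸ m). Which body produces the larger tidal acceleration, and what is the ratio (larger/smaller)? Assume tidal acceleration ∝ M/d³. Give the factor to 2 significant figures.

Enceladus, by a factor of ≈ 1.5

Tidal stretch scales as M/d³; compute that for each body.
Enceladus: (1.1 × 10²⁰) / (2.4 × 10⁸)³ = 7.957 × 10⁻⁶
Mimas: (3.7 × 10¹⁹) / (1.9 × 10⁸)³ = 5.394 × 10⁻⁶
Ratio (larger/smaller) = 1.5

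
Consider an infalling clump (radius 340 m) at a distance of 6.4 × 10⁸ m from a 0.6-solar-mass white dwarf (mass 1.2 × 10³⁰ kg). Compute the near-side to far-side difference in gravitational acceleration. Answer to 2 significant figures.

4.2 × 10⁻⁴ m/s²

Δg = 4GMr/d³
   = 4 × (6.674 × 10⁻¹¹) × (1.2 × 10³⁰) × (340) / (6.4 × 10⁸)³
   = 4.2 × 10⁻⁴ m/s²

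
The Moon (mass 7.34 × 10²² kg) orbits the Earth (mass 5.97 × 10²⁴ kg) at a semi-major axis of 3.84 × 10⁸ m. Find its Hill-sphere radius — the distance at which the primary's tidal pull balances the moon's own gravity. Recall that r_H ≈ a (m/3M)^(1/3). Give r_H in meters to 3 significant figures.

r_H ≈ a (m/3M)^(1/3)
    = (3.84 × 10⁸) × (7.34 × 10²² / (3 × 5.97 × 10²⁴))^(1/3)
    = 6.15 × 10⁷ m

6.15 × 10⁷ m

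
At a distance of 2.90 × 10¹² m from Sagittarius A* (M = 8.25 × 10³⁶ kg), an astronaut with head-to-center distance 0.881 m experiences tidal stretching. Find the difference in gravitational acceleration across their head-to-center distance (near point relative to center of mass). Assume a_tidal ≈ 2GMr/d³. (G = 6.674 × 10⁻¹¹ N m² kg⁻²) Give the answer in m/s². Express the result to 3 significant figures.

Δg = 2GMr/d³
   = 2 × (6.674 × 10⁻¹¹) × (8.25 × 10³⁶) × (0.881) / (2.90 × 10¹²)³
   = 3.98 × 10⁻¹¹ m/s²

3.98 × 10⁻¹¹ m/s²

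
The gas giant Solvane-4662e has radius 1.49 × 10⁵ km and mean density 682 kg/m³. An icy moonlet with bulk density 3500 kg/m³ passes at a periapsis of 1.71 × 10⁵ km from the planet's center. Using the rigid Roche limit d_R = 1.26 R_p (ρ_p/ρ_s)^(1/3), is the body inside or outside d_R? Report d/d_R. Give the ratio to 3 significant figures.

d_R = 1.26 × (1.49 × 10⁵ km) × (682/3500)^(1/3) = 1.088 × 10⁵ km
d/d_R = (1.71 × 10⁵) / (1.088 × 10⁵) = 1.57
Since d/d_R > 1, the body is outside the Roche limit.

outside; d/d_R ≈ 1.57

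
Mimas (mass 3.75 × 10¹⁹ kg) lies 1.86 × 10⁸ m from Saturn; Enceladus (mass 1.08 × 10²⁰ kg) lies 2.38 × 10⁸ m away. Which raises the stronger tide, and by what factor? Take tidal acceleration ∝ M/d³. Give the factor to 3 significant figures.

Tidal acceleration ∝ M/d³, so compare M/d³ for each.
Mimas: (3.75 × 10¹⁹) / (1.86 × 10⁸)³ = 5.828 × 10⁻⁶
Enceladus: (1.08 × 10²⁰) / (2.38 × 10⁸)³ = 8.011 × 10⁻⁶
Ratio (larger/smaller) = 1.37

Enceladus, by a factor of ≈ 1.37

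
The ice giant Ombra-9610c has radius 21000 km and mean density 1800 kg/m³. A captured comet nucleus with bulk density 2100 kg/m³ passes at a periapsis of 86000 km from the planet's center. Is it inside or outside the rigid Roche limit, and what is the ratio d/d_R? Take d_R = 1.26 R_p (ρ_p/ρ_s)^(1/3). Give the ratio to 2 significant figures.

d_R = 1.26 × (21000 km) × (1800/2100)^(1/3) = 25130 km
d/d_R = (86000) / (25130) = 3.4
Since d/d_R > 1, the body is outside the Roche limit.

outside; d/d_R ≈ 3.4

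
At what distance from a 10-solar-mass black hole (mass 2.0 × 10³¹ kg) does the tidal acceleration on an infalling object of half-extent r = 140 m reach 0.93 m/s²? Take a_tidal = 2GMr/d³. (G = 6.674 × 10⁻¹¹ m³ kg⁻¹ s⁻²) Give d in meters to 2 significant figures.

7.4 × 10⁷ m

2GMr/d³ = a_tidal  ⇒  d = (2GMr / a_tidal)^(1/3)
d = (2 × 6.674×10⁻¹¹ × (2.0 × 10³¹) × (140) / (0.93))^(1/3)
  = 7.4 × 10⁷ m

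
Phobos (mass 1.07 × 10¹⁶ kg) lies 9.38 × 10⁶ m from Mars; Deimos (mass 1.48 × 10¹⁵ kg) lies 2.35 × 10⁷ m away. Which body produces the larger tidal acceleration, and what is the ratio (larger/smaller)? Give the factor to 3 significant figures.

Phobos, by a factor of ≈ 114

The tide-raising term goes as M/d³ (the gradient of a 1/d² field).
Phobos: (1.07 × 10¹⁶) / (9.38 × 10⁶)³ = 1.297 × 10⁻⁵
Deimos: (1.48 × 10¹⁵) / (2.35 × 10⁷)³ = 1.140 × 10⁻⁷
Ratio (larger/smaller) = 114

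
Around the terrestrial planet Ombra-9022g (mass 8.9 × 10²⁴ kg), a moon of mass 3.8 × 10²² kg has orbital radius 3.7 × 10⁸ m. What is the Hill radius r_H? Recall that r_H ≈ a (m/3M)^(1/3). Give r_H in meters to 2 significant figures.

r_H ≈ a (m/3M)^(1/3)
    = (3.7 × 10⁸) × (3.8 × 10²² / (3 × 8.9 × 10²⁴))^(1/3)
    = 4.2 × 10⁷ m

4.2 × 10⁷ m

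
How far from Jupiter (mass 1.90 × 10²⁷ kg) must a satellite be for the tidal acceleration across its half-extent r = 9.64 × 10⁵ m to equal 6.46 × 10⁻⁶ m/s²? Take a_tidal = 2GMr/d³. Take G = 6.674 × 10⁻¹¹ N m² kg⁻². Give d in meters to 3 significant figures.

3.36 × 10⁹ m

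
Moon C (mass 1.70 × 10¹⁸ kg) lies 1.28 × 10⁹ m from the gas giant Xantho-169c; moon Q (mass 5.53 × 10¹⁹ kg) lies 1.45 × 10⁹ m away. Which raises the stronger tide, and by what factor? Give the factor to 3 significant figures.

Moon Q, by a factor of ≈ 22.4

The tide-raising term goes as M/d³ (the gradient of a 1/d² field).
Moon C: (1.70 × 10¹⁸) / (1.28 × 10⁹)³ = 8.106 × 10⁻¹⁰
Moon Q: (5.53 × 10¹⁹) / (1.45 × 10⁹)³ = 1.814 × 10⁻⁸
Ratio (larger/smaller) = 22.4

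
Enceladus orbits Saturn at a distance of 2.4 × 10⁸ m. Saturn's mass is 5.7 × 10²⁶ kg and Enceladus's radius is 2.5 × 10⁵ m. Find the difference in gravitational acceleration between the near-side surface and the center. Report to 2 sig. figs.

1.4 × 10⁻³ m/s²

a_tidal = 2GMr/d³
        = 2 × (6.674 × 10⁻¹¹) × (5.7 × 10²⁶) × (2.5 × 10⁵) / (2.4 × 10⁸)³
        = 1.4 × 10⁻³ m/s²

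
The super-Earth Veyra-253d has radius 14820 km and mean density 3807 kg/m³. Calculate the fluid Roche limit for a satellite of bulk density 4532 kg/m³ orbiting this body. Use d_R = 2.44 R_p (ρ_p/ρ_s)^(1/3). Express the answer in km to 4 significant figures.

d_R = 2.44 × 14820 km × (3807/4532)^(1/3)
    = 34120 km

34120 km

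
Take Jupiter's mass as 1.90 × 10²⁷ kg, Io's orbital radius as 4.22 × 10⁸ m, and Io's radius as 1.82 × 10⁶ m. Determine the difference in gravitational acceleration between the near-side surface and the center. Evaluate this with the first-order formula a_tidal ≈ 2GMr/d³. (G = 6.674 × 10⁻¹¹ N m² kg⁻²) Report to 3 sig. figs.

Since r ≪ d, expand the inverse-square field across one radius to get the leading 2GMr/d³ term.
a_tidal = 2GMr/d³
        = 2 × (6.674 × 10⁻¹¹) × (1.90 × 10²⁷) × (1.82 × 10⁶) / (4.22 × 10⁸)³
        = 6.14 × 10⁻³ m/s²

6.14 × 10⁻³ m/s²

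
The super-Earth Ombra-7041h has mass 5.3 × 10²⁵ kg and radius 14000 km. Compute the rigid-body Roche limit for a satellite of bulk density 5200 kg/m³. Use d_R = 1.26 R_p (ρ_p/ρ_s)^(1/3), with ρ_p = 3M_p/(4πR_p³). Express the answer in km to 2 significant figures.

17000 km

ρ_p = 3M_p/(4πR_p³) = 3 × (5.3 × 10²⁵) / (4π × (1.4 × 10⁷ m)³) = 4600 kg/m³
d_R = 1.26 × 14000 km × (4600/5200)^(1/3)
    = 17000 km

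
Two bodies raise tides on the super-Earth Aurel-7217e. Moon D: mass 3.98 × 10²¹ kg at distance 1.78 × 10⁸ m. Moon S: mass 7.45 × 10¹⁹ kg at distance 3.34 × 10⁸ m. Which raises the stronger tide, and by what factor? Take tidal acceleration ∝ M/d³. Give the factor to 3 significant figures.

Tidal acceleration ∝ M/d³, so compare M/d³ for each.
Moon D: (3.98 × 10²¹) / (1.78 × 10⁸)³ = 7.057 × 10⁻⁴
Moon S: (7.45 × 10¹⁹) / (3.34 × 10⁸)³ = 1.999 × 10⁻⁶
Ratio (larger/smaller) = 353

Moon D, by a factor of ≈ 353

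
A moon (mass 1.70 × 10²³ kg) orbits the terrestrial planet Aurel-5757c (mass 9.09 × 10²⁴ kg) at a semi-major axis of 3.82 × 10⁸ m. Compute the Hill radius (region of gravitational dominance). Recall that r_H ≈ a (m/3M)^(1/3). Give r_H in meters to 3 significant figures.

7.03 × 10⁷ m

r_H ≈ a (m/3M)^(1/3)
    = (3.82 × 10⁸) × (1.70 × 10²³ / (3 × 9.09 × 10²⁴))^(1/3)
    = 7.03 × 10⁷ m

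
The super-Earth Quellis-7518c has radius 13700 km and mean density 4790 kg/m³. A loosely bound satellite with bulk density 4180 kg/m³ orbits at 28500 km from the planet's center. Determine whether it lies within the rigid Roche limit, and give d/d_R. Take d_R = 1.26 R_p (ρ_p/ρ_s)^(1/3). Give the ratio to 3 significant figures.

d_R = 1.26 × (13700 km) × (4790/4180)^(1/3) = 18060 km
d/d_R = (28500) / (18060) = 1.58
Since d/d_R > 1, the body is outside the Roche limit.

outside; d/d_R ≈ 1.58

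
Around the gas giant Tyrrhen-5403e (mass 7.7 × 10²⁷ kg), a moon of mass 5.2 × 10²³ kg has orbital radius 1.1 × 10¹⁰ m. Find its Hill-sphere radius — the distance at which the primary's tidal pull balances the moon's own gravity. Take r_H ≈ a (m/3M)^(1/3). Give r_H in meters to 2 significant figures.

r_H ≈ a (m/3M)^(1/3)
    = (1.1 × 10¹⁰) × (5.2 × 10²³ / (3 × 7.7 × 10²⁷))^(1/3)
    = 3.1 × 10⁸ m

3.1 × 10⁸ m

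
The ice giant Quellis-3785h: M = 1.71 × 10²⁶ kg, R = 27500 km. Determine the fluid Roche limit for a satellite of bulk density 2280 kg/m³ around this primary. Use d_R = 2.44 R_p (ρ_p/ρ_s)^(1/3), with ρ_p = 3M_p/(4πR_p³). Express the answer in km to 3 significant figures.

ρ_p = 3M_p/(4πR_p³) = 3 × (1.71 × 10²⁶) / (4π × (2.75 × 10⁷ m)³) = 1960 kg/m³
d_R = 2.44 × 27500 km × (1960/2280)^(1/3)
    = 63800 km

63800 km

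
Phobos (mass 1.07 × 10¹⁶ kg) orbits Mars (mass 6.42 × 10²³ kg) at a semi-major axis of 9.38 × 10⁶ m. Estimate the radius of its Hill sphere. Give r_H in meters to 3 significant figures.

1.66 × 10⁴ m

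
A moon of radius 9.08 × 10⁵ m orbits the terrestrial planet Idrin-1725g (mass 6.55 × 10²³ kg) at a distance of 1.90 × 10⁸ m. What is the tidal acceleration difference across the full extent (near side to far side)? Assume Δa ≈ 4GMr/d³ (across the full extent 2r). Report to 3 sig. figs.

a_tidal = 4GMr/d³
        = 4 × (6.674 × 10⁻¹¹) × (6.55 × 10²³) × (9.08 × 10⁵) / (1.90 × 10⁸)³
        = 2.31 × 10⁻⁵ m/s²

2.31 × 10⁻⁵ m/s²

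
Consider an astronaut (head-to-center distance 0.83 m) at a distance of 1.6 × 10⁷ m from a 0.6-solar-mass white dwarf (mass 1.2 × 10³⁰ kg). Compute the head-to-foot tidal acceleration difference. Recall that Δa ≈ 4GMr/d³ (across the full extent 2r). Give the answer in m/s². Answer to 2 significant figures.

Δg = 4GMr/d³
   = 4 × (6.674 × 10⁻¹¹) × (1.2 × 10³⁰) × (0.83) / (1.6 × 10⁷)³
   = 6.5 × 10⁻² m/s²

6.5 × 10⁻² m/s²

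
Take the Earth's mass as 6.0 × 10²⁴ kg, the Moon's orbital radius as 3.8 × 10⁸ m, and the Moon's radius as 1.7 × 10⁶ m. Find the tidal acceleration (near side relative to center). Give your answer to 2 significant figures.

2.5 × 10⁻⁵ m/s²

The tidal stretch is the gradient of GM/d² times the body's extent r, hence the 1/d³ dependence.
a_tidal = 2GMr/d³
        = 2 × (6.674 × 10⁻¹¹) × (6.0 × 10²⁴) × (1.7 × 10⁶) / (3.8 × 10⁸)³
        = 2.5 × 10⁻⁵ m/s²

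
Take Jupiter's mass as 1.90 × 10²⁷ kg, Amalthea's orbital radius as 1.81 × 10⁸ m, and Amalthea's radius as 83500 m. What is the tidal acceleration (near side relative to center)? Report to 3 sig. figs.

a_tidal = 2GMr/d³
        = 2 × (6.674 × 10⁻¹¹) × (1.90 × 10²⁷) × (83500) / (1.81 × 10⁸)³
        = 3.57 × 10⁻³ m/s²

3.57 × 10⁻³ m/s²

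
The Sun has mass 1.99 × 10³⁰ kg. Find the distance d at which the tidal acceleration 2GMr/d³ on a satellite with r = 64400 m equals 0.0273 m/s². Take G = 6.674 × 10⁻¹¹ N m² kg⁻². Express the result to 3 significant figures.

2GMr/d³ = a_tidal  ⇒  d = (2GMr / a_tidal)^(1/3)
d = (2 × 6.674×10⁻¹¹ × (1.99 × 10³⁰) × (64400) / (0.0273))^(1/3)
  = 8.56 × 10⁸ m

8.56 × 10⁸ m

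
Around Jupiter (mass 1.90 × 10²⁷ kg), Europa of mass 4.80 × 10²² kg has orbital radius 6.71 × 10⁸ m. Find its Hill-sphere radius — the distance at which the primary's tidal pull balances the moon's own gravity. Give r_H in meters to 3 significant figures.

1.37 × 10⁷ m

r_H ≈ a (m/3M)^(1/3)
    = (6.71 × 10⁸) × (4.80 × 10²² / (3 × 1.90 × 10²⁷))^(1/3)
    = 1.37 × 10⁷ m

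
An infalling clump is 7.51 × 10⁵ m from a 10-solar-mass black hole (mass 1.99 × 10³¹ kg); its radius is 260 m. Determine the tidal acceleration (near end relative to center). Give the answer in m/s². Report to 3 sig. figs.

The tidal stretch is the gradient of GM/d² times the body's extent r, hence the 1/d³ dependence.
a_tidal = 2GMr/d³
        = 2 × (6.674 × 10⁻¹¹) × (1.99 × 10³¹) × (260) / (7.51 × 10⁵)³
        = 1.63 × 10⁶ m/s²

1.63 × 10⁶ m/s²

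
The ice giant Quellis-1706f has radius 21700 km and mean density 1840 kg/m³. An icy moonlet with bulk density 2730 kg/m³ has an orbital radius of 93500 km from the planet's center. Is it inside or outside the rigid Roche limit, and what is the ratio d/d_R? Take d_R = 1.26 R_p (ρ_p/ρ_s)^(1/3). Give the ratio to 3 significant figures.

outside; d/d_R ≈ 3.90

d_R = 1.26 × (21700 km) × (1840/2730)^(1/3) = 23970 km
d/d_R = (93500) / (23970) = 3.90
Since d/d_R > 1, the body is outside the Roche limit.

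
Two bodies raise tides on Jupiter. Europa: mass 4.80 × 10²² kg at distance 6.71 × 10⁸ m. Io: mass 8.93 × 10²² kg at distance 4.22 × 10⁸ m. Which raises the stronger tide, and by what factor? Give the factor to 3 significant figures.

Io, by a factor of ≈ 7.48

Tidal acceleration ∝ M/d³, so compare M/d³ for each.
Europa: (4.80 × 10²²) / (6.71 × 10⁸)³ = 1.589 × 10⁻⁴
Io: (8.93 × 10²²) / (4.22 × 10⁸)³ = 1.188 × 10⁻³
Ratio (larger/smaller) = 7.48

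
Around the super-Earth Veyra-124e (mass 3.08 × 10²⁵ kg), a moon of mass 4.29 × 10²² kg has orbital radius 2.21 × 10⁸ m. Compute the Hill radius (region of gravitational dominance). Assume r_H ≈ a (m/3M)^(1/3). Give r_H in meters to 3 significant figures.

r_H ≈ a (m/3M)^(1/3)
    = (2.21 × 10⁸) × (4.29 × 10²² / (3 × 3.08 × 10²⁵))^(1/3)
    = 1.71 × 10⁷ m

1.71 × 10⁷ m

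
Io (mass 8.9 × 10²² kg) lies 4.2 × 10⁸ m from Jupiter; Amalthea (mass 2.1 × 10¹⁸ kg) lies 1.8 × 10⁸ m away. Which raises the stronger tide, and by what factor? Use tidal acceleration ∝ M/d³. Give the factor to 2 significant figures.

Io, by a factor of ≈ 3300

Tidal stretch scales as M/d³; compute that for each body.
Io: (8.9 × 10²²) / (4.2 × 10⁸)³ = 1.201 × 10⁻³
Amalthea: (2.1 × 10¹⁸) / (1.8 × 10⁸)³ = 3.601 × 10⁻⁷
Ratio (larger/smaller) = 3300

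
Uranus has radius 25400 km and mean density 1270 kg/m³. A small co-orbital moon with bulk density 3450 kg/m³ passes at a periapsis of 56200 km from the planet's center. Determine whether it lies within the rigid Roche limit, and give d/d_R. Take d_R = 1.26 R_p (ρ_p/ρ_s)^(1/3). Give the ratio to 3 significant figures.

d_R = 1.26 × (25400 km) × (1270/3450)^(1/3) = 22940 km
d/d_R = (56200) / (22940) = 2.45
Since d/d_R > 1, the body is outside the Roche limit.

outside; d/d_R ≈ 2.45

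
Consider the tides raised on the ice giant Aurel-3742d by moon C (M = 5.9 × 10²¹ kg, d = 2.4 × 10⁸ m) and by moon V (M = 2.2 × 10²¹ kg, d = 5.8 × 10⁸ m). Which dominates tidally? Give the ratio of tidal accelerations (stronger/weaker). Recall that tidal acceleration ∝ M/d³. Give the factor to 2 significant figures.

Moon C, by a factor of ≈ 38

Compare M/d³ for the two perturbers:
Moon C: (5.9 × 10²¹) / (2.4 × 10⁸)³ = 4.268 × 10⁻⁴
Moon V: (2.2 × 10²¹) / (5.8 × 10⁸)³ = 1.128 × 10⁻⁵
Ratio (larger/smaller) = 38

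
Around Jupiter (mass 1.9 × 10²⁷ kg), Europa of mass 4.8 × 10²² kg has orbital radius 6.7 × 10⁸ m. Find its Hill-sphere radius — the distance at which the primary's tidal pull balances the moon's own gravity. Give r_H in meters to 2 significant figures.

r_H ≈ a (m/3M)^(1/3)
    = (6.7 × 10⁸) × (4.8 × 10²² / (3 × 1.9 × 10²⁷))^(1/3)
    = 1.4 × 10⁷ m

1.4 × 10⁷ m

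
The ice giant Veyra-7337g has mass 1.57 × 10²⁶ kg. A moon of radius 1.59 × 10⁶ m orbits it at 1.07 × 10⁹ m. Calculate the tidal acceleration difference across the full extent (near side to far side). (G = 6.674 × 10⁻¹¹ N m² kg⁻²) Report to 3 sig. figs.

5.44 × 10⁻⁵ m/s²

The field gradient is 2GM/d³; across the full diameter 2r the difference is 4GMr/d³.
Δg = 4GMr/d³
   = 4 × (6.674 × 10⁻¹¹) × (1.57 × 10²⁶) × (1.59 × 10⁶) / (1.07 × 10⁹)³
   = 5.44 × 10⁻⁵ m/s²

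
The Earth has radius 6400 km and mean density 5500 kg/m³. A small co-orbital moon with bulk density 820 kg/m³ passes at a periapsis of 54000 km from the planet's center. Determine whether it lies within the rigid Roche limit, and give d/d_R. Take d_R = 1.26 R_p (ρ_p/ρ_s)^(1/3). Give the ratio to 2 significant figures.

outside; d/d_R ≈ 3.6

d_R = 1.26 × (6400 km) × (5500/820)^(1/3) = 15210 km
d/d_R = (54000) / (15210) = 3.6
Since d/d_R > 1, the body is outside the Roche limit.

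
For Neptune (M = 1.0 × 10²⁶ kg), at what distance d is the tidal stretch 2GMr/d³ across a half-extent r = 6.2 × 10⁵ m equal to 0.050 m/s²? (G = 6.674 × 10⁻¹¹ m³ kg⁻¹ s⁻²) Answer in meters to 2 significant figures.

5.5 × 10⁷ m

2GMr/d³ = a_tidal  ⇒  d = (2GMr / a_tidal)^(1/3)
d = (2 × 6.674×10⁻¹¹ × (1.0 × 10²⁶) × (6.2 × 10⁵) / (0.050))^(1/3)
  = 5.5 × 10⁷ m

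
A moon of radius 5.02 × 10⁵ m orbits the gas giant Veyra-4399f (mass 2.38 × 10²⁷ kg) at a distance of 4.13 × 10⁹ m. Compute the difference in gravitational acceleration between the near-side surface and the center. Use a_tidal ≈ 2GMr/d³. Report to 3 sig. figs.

2.26 × 10⁻⁶ m/s²

Δa = 2GMr/d³
   = 2 × (6.674 × 10⁻¹¹) × (2.38 × 10²⁷) × (5.02 × 10⁵) / (4.13 × 10⁹)³
   = 2.26 × 10⁻⁶ m/s²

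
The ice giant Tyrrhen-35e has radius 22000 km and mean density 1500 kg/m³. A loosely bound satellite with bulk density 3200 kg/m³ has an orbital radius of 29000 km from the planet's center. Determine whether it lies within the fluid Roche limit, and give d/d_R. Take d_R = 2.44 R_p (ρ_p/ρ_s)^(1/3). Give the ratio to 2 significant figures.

d_R = 2.44 × (22000 km) × (1500/3200)^(1/3) = 41700 km
d/d_R = (29000) / (41700) = 0.70
Since d/d_R < 1, the body is inside the Roche limit.

inside; d/d_R ≈ 0.70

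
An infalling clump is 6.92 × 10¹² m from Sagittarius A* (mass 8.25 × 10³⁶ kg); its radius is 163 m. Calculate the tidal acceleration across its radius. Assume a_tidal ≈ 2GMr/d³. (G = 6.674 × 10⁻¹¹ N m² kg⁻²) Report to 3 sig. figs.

Δg = 2GMr/d³
   = 2 × (6.674 × 10⁻¹¹) × (8.25 × 10³⁶) × (163) / (6.92 × 10¹²)³
   = 5.42 × 10⁻¹⁰ m/s²

5.42 × 10⁻¹⁰ m/s²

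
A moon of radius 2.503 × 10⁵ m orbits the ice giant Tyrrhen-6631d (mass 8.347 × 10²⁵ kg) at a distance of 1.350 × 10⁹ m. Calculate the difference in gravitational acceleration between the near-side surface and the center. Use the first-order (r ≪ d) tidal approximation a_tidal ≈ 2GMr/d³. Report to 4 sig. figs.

a_tidal = 2GMr/d³
        = 2 × (6.674 × 10⁻¹¹) × (8.347 × 10²⁵) × (2.503 × 10⁵) / (1.350 × 10⁹)³
        = 1.133 × 10⁻⁶ m/s²

1.133 × 10⁻⁶ m/s²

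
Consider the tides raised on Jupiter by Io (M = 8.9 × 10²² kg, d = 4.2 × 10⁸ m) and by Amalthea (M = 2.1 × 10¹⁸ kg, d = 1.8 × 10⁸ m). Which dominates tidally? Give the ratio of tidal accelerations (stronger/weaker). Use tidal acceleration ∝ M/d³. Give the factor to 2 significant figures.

Compare M/d³ for the two perturbers:
Io: (8.9 × 10²²) / (4.2 × 10⁸)³ = 1.201 × 10⁻³
Amalthea: (2.1 × 10¹⁸) / (1.8 × 10⁸)³ = 3.601 × 10⁻⁷
Ratio (larger/smaller) = 3300

Io, by a factor of ≈ 3300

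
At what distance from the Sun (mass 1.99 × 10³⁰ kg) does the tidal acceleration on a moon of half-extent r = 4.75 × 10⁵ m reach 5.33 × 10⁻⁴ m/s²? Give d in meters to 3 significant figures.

6.19 × 10⁹ m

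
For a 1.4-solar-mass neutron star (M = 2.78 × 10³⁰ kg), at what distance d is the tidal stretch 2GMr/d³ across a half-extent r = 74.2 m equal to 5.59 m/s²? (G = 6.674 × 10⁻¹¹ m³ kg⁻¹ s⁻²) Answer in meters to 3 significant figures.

1.70 × 10⁷ m

2GMr/d³ = a_tidal  ⇒  d = (2GMr / a_tidal)^(1/3)
d = (2 × 6.674×10⁻¹¹ × (2.78 × 10³⁰) × (74.2) / (5.59))^(1/3)
  = 1.70 × 10⁷ m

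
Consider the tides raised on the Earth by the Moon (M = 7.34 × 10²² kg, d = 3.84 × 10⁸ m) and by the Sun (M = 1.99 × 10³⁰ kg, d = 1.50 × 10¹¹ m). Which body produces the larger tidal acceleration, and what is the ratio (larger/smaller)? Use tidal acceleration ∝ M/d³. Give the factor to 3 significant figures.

Compare M/d³ for the two perturbers:
The Moon: (7.34 × 10²²) / (3.84 × 10⁸)³ = 1.296 × 10⁻³
The Sun: (1.99 × 10³⁰) / (1.50 × 10¹¹)³ = 5.896 × 10⁻⁴
Ratio (larger/smaller) = 2.20

The Moon, by a factor of ≈ 2.20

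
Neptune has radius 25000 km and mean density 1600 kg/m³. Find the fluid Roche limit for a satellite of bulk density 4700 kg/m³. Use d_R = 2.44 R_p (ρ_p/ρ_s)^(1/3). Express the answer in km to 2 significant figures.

d_R = 2.44 × 25000 km × (1600/4700)^(1/3)
    = 43000 km

43000 km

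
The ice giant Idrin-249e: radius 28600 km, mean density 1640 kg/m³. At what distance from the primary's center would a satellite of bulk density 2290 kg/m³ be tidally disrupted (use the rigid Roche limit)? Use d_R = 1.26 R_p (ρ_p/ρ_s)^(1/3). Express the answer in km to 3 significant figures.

d_R = 1.26 × 28600 km × (1640/2290)^(1/3)
    = 32200 km

32200 km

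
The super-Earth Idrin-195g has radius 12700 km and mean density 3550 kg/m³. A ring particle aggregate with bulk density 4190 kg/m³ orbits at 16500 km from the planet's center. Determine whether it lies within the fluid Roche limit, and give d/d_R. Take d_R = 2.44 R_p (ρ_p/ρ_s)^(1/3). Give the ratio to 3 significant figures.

d_R = 2.44 × (12700 km) × (3550/4190)^(1/3) = 29320 km
d/d_R = (16500) / (29320) = 0.563
Since d/d_R < 1, the body is inside the Roche limit.

inside; d/d_R ≈ 0.563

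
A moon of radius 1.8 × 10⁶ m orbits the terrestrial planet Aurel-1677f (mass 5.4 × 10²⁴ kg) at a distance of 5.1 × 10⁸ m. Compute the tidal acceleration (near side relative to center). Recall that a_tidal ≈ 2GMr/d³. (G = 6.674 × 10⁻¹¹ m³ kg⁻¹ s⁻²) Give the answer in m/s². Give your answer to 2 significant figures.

9.8 × 10⁻⁶ m/s²

a_tidal = 2GMr/d³
        = 2 × (6.674 × 10⁻¹¹) × (5.4 × 10²⁴) × (1.8 × 10⁶) / (5.1 × 10⁸)³
        = 9.8 × 10⁻⁶ m/s²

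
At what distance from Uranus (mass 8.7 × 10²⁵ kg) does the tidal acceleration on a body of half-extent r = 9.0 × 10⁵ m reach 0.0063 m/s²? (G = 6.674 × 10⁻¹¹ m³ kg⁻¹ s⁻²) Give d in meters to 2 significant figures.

1.2 × 10⁸ m

2GMr/d³ = a_tidal  ⇒  d = (2GMr / a_tidal)^(1/3)
d = (2 × 6.674×10⁻¹¹ × (8.7 × 10²⁵) × (9.0 × 10⁵) / (0.0063))^(1/3)
  = 1.2 × 10⁸ m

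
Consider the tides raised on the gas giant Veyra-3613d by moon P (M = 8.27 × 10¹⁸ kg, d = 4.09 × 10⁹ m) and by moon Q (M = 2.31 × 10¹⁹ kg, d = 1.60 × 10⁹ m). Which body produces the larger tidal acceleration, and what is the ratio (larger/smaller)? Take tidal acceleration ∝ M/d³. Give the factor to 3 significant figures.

The tide-raising term goes as M/d³ (the gradient of a 1/d² field).
Moon P: (8.27 × 10¹⁸) / (4.09 × 10⁹)³ = 1.209 × 10⁻¹⁰
Moon Q: (2.31 × 10¹⁹) / (1.60 × 10⁹)³ = 5.640 × 10⁻⁹
Ratio (larger/smaller) = 46.7

Moon Q, by a factor of ≈ 46.7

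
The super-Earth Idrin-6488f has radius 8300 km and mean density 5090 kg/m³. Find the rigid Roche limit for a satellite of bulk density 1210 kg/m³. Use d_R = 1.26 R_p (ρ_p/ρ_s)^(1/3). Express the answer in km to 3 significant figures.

d_R = 1.26 × 8300 km × (5090/1210)^(1/3)
    = 16900 km

16900 km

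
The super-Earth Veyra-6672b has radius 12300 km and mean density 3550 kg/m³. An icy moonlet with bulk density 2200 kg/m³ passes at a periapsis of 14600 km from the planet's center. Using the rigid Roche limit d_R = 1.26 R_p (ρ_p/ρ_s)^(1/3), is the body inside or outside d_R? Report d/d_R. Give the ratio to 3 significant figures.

inside; d/d_R ≈ 0.803

d_R = 1.26 × (12300 km) × (3550/2200)^(1/3) = 18180 km
d/d_R = (14600) / (18180) = 0.803
Since d/d_R < 1, the body is inside the Roche limit.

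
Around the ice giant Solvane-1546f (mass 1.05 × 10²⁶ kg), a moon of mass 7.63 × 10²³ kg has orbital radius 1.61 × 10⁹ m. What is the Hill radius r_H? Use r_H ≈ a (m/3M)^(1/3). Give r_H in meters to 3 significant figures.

2.16 × 10⁸ m

r_H ≈ a (m/3M)^(1/3)
    = (1.61 × 10⁹) × (7.63 × 10²³ / (3 × 1.05 × 10²⁶))^(1/3)
    = 2.16 × 10⁸ m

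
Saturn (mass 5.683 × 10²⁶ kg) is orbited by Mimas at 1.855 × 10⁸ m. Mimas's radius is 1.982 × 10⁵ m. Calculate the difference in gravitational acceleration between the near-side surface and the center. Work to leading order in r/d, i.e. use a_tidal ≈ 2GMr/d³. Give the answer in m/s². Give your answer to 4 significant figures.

2.355 × 10⁻³ m/s²

Δa = 2GMr/d³
   = 2 × (6.674 × 10⁻¹¹) × (5.683 × 10²⁶) × (1.982 × 10⁵) / (1.855 × 10⁸)³
   = 2.355 × 10⁻³ m/s²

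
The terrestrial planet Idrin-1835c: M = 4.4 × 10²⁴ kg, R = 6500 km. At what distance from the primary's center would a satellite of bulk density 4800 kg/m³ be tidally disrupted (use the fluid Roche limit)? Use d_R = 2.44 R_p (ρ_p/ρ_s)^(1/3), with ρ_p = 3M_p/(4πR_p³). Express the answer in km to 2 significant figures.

15000 km

ρ_p = 3M_p/(4πR_p³) = 3 × (4.4 × 10²⁴) / (4π × (6.5 × 10⁶ m)³) = 3800 kg/m³
d_R = 2.44 × 6500 km × (3800/4800)^(1/3)
    = 15000 km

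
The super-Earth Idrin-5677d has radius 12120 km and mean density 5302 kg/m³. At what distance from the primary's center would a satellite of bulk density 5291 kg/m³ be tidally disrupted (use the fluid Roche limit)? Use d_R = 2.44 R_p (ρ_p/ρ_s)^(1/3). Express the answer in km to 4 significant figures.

d_R = 2.44 × 12120 km × (5302/5291)^(1/3)
    = 29590 km

29590 km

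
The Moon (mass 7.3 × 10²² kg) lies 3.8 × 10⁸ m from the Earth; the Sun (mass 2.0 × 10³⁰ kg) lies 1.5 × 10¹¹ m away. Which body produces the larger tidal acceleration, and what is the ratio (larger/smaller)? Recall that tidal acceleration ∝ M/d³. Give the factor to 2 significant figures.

The Moon, by a factor of ≈ 2.2

The tide-raising term goes as M/d³ (the gradient of a 1/d² field).
The Moon: (7.3 × 10²²) / (3.8 × 10⁸)³ = 1.330 × 10⁻³
The Sun: (2.0 × 10³⁰) / (1.5 × 10¹¹)³ = 5.926 × 10⁻⁴
Ratio (larger/smaller) = 2.2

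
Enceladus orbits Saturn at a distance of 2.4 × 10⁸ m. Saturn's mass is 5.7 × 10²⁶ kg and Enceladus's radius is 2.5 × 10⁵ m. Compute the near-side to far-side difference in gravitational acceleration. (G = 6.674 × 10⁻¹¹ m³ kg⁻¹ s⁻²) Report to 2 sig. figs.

2.8 × 10⁻³ m/s²

Near-to-far spans 2r, so the tidal difference is twice the near-to-center value: 4GMr/d³.
Δa = 4GMr/d³
   = 4 × (6.674 × 10⁻¹¹) × (5.7 × 10²⁶) × (2.5 × 10⁵) / (2.4 × 10⁸)³
   = 2.8 × 10⁻³ m/s²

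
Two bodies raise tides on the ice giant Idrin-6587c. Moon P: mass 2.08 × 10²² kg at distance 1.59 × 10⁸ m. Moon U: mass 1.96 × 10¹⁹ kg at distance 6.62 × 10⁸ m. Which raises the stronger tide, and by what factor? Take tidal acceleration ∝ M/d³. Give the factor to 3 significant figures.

Moon P, by a factor of ≈ 76600

Tidal acceleration ∝ M/d³, so compare M/d³ for each.
Moon P: (2.08 × 10²²) / (1.59 × 10⁸)³ = 5.175 × 10⁻³
Moon U: (1.96 × 10¹⁹) / (6.62 × 10⁸)³ = 6.756 × 10⁻⁸
Ratio (larger/smaller) = 76600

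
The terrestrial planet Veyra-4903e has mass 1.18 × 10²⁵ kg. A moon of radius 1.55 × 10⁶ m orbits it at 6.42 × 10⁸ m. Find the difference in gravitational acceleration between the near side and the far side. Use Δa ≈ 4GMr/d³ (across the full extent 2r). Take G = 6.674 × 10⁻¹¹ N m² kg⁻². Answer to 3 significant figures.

The field gradient is 2GM/d³; across the full diameter 2r the difference is 4GMr/d³.
Δg = 4GMr/d³
   = 4 × (6.674 × 10⁻¹¹) × (1.18 × 10²⁵) × (1.55 × 10⁶) / (6.42 × 10⁸)³
   = 1.85 × 10⁻⁵ m/s²

1.85 × 10⁻⁵ m/s²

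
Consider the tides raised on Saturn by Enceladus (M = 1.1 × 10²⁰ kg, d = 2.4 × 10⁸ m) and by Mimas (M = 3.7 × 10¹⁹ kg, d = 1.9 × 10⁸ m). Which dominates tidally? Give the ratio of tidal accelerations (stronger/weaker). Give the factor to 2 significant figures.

The tide-raising term goes as M/d³ (the gradient of a 1/d² field).
Enceladus: (1.1 × 10²⁰) / (2.4 × 10⁸)³ = 7.957 × 10⁻⁶
Mimas: (3.7 × 10¹⁹) / (1.9 × 10⁸)³ = 5.394 × 10⁻⁶
Ratio (larger/smaller) = 1.5

Enceladus, by a factor of ≈ 1.5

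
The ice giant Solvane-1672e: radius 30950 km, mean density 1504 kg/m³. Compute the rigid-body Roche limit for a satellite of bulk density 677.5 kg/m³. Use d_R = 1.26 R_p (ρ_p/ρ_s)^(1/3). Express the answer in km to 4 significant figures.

d_R = 1.26 × 30950 km × (1504/677.5)^(1/3)
    = 50870 km

50870 km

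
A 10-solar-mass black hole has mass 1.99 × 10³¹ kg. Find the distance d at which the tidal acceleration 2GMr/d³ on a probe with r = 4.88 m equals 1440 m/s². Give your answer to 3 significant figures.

2GMr/d³ = a_tidal  ⇒  d = (2GMr / a_tidal)^(1/3)
d = (2 × 6.674×10⁻¹¹ × (1.99 × 10³¹) × (4.88) / (1440))^(1/3)
  = 2.08 × 10⁶ m

2.08 × 10⁶ m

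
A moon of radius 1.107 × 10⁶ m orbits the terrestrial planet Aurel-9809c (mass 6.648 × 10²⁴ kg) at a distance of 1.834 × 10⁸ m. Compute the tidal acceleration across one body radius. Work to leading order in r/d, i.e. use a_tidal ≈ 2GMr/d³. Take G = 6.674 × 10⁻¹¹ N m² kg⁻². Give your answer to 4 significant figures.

1.592 × 10⁻⁴ m/s²

The tidal stretch is the gradient of GM/d² times the body's extent r, hence the 1/d³ dependence.
a_tidal = 2GMr/d³
        = 2 × (6.674 × 10⁻¹¹) × (6.648 × 10²⁴) × (1.107 × 10⁶) / (1.834 × 10⁸)³
        = 1.592 × 10⁻⁴ m/s²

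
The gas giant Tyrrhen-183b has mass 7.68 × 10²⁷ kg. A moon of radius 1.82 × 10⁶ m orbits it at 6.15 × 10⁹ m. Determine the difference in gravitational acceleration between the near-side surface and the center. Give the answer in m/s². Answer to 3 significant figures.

Since r ≪ d, expand the inverse-square field across one radius to get the leading 2GMr/d³ term.
Δg = 2GMr/d³
   = 2 × (6.674 × 10⁻¹¹) × (7.68 × 10²⁷) × (1.82 × 10⁶) / (6.15 × 10⁹)³
   = 8.02 × 10⁻⁶ m/s²

8.02 × 10⁻⁶ m/s²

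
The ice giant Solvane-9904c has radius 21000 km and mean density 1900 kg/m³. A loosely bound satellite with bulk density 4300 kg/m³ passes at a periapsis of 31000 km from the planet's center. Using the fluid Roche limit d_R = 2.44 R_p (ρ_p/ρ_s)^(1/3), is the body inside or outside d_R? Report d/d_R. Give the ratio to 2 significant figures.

inside; d/d_R ≈ 0.79

d_R = 2.44 × (21000 km) × (1900/4300)^(1/3) = 39030 km
d/d_R = (31000) / (39030) = 0.79
Since d/d_R < 1, the body is inside the Roche limit.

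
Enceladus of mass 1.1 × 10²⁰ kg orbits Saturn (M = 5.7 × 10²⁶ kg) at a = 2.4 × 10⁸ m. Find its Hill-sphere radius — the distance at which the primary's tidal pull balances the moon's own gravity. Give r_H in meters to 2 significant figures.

9.6 × 10⁵ m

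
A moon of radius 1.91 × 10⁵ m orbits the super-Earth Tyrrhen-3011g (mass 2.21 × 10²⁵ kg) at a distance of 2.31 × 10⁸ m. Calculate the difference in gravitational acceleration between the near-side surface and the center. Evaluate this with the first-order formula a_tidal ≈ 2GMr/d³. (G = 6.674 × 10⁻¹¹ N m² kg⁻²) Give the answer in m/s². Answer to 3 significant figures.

Δa = 2GMr/d³
   = 2 × (6.674 × 10⁻¹¹) × (2.21 × 10²⁵) × (1.91 × 10⁵) / (2.31 × 10⁸)³
   = 4.57 × 10⁻⁵ m/s²

4.57 × 10⁻⁵ m/s²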